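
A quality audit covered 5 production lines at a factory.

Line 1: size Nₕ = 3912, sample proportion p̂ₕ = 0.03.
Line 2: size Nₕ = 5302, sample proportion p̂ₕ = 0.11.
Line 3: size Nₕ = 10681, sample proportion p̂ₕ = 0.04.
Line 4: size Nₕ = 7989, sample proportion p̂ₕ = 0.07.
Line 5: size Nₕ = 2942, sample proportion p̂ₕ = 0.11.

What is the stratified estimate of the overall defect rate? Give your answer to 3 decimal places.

0.065

N = 3912 + 5302 + 10681 + 7989 + 2942 = 30826.
Overall proportion = Σ (Nₕ/N)·p̂ₕ.
Σ Nₕp̂ₕ = 117.36 + 583.22 + 427.24 + 559.23 + 323.62 = 2010.67.
2010.67 / 30826 = 0.06523... → 0.065.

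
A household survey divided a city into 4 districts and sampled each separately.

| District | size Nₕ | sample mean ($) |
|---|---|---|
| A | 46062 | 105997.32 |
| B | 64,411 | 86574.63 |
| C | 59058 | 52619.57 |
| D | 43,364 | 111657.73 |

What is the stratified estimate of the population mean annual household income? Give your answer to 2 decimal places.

86466.75

N = 46062 + 64411 + 59058 + 43364 = 212895.
Overall mean = Σ (Nₕ/N)·x̄ₕ — weight by population share, not a simple average.
Σ Nₕx̄ₕ = 46062·105997.32 + 64411·86574.63 + 59058·52619.57 + 43364·111657.73 = 4882448553.84 + 5576358492.93 + 3107606565.06 + 4841925803.72 = 18408339415.55.
Divide by N: 18408339415.55 / 212895 = 86466.7532... → 86466.75.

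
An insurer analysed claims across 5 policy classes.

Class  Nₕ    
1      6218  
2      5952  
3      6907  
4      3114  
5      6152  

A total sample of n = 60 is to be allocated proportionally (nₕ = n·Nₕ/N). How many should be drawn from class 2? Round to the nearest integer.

13

Share of class 2 = 5952/28343 = 0.21000.
Allocate 60 × 0.21000 = 12.600... → 13.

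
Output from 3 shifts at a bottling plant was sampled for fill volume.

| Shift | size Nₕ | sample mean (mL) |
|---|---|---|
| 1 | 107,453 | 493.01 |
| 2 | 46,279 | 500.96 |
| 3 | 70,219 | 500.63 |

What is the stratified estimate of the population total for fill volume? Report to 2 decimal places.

Population total = Σ Nₕ·x̄ₕ (each stratum's size times its mean).
107453·493.01 + 46279·500.96 + 70219·500.63 = 52975403.53 + 23183927.84 + 35153737.97 = 111313069.34.

111313069.34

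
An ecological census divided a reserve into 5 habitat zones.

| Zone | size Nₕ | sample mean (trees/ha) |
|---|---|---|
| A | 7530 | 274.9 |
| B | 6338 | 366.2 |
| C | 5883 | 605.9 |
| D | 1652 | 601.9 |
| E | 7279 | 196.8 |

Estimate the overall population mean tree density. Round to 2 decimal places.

N = 28682; weights Wₕ = Nₕ/N = (0.2625, 0.2210, 0.2051, 0.0576, 0.2538).
x̄_st = Σ Wₕ·x̄ₕ = 0.2625·274.9 + 0.2210·366.2 + 0.2051·605.9 + 0.0576·601.9 + 0.2538·196.8 ≈ 361.9806...
→ 361.98.

361.98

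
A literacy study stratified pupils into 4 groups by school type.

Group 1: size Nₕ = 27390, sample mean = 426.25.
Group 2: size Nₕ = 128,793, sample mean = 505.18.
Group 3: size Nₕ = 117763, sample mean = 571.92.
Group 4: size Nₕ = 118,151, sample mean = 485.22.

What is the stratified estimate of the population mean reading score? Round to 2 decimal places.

513.70

N = 27390 + 128793 + 117763 + 118151 = 392097.
The stratified mean weights each stratum mean by its population share Nₕ/N.
Σ Nₕx̄ₕ = 27390·426.25 + 128793·505.18 + 117763·571.92 + 118151·485.22 = 11674987.5 + 65063647.74 + 67351014.96 + 57329228.22 = 201418878.42.
Divide by N: 201418878.42 / 392097 = 513.6966... → 513.70.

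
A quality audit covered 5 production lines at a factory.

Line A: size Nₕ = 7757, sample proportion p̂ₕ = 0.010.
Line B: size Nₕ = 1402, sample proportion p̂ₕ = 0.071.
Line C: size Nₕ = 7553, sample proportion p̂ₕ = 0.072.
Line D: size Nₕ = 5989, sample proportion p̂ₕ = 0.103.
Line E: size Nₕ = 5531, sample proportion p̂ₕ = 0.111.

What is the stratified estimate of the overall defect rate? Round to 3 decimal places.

0.069

Wₕ = Nₕ/N with N = 28232: 0.2748, 0.0497, 0.2675, 0.2121, 0.1959.
p̂_st = 0.2748·0.010 + 0.0497·0.071 + 0.2675·0.072 + 0.2121·0.103 + 0.1959·0.111 ≈ 0.06913... → 0.069.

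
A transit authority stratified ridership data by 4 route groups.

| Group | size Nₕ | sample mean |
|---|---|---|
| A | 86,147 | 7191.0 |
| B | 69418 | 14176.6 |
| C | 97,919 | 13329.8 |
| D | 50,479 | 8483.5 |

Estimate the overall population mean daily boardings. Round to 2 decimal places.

N = 86147 + 69418 + 97919 + 50479 = 303963.
The stratified mean weights each stratum mean by its population share Nₕ/N.
Σ Nₕx̄ₕ = 86147·7191.0 + 69418·14176.6 + 97919·13329.8 + 50479·8483.5 = 619483077 + 984111218.8 + 1305240686.2 + 428238596.5 = 3337073578.5.
Divide by N: 3337073578.5 / 303963 = 10978.5519... → 10978.55.

10978.55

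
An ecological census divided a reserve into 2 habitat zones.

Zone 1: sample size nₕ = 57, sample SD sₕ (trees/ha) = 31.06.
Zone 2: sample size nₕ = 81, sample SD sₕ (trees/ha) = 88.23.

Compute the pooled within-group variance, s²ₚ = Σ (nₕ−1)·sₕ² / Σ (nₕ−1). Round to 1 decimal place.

Degrees of freedom: 56 + 80 = 136.
Σ(nₕ−1)sₕ² = 56·964.7236 + 80·7784.5329 = 676787.1536.
s²ₚ = 676787.1536 / 136 = 4976.376... → 4976.4.

4976.4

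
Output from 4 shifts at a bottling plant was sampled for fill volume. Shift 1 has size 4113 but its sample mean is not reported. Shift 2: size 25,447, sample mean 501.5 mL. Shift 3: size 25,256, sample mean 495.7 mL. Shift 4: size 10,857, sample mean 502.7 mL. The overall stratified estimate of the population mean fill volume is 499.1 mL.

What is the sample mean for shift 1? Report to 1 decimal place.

N = 4113 + 25447 + 25256 + 10857 = 65673.
Overall total = μ·N = 499.1·65673 = 32777394.3.
Subtract the known strata: 25447·501.5 + 25256·495.7 + 10857·502.7 = 30738883.6.
Remaining total for shift 1: 32777394.3 − 30738883.6 = 2038510.7.
Divide by its size: 2038510.7 / 4113 = 495.626... → 495.6.

495.6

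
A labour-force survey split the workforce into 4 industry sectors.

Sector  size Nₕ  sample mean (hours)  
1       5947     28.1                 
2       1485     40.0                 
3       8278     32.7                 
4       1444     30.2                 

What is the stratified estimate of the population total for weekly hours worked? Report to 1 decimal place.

1: 5947·28.1 = 167110.7
2: 1485·40.0 = 59400
3: 8278·32.7 = 270690.6
4: 1444·30.2 = 43608.8
τ̂ = Σ Nₕx̄ₕ = 540810.1.

540810.1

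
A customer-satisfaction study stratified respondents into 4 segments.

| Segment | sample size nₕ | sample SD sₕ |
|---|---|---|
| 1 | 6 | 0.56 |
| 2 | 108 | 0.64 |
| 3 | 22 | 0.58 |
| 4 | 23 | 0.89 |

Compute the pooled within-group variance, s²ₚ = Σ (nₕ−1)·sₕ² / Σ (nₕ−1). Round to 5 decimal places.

1: (6−1)·0.56² = 5·0.3136 = 1.568
2: (108−1)·0.64² = 107·0.4096 = 43.8272
3: (22−1)·0.58² = 21·0.3364 = 7.0644
4: (23−1)·0.89² = 22·0.7921 = 17.4262
Numerator = 69.8858; denominator = Σ(nₕ−1) = 155.
s²ₚ = 69.8858/155 = 0.4508761... → 0.45088.

0.45088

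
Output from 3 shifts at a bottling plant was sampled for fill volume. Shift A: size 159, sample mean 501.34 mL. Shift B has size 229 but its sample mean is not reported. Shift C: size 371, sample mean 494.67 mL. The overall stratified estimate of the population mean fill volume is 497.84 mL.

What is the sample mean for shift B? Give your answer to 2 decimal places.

500.55

N = 159 + 229 + 371 = 759.
Overall total = μ·N = 497.84·759 = 377860.56.
Subtract the known strata: 159·501.34 + 371·494.67 = 263235.63.
Remaining total for shift B: 377860.56 − 263235.63 = 114624.93.
Divide by its size: 114624.93 / 229 = 500.5455... → 500.55.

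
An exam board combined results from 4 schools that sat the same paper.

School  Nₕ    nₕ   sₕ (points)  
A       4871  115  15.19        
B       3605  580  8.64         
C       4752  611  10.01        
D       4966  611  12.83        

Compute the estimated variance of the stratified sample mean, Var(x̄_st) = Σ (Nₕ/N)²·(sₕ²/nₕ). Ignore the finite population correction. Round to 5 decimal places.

N = 18194; Wₕ = Nₕ/N.
school A: (4871/18194)²·15.19²/115 = 0.14381281
school B: (3605/18194)²·8.64²/580 = 0.00505305
school C: (4752/18194)²·10.01²/611 = 0.01118725
school D: (4966/18194)²·12.83²/611 = 0.02007101
Sum = 0.18012412 → 0.18012.

0.18012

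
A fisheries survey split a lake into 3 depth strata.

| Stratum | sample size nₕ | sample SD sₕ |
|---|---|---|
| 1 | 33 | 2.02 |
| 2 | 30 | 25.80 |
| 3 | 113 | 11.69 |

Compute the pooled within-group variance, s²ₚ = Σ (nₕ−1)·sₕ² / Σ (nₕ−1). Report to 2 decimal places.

1: (33−1)·2.02² = 32·4.0804 = 130.5728
2: (30−1)·25.80² = 29·665.64 = 19303.56
3: (113−1)·11.69² = 112·136.6561 = 15305.4832
Numerator = 34739.616; denominator = Σ(nₕ−1) = 173.
s²ₚ = 34739.616/173 = 200.8070... → 200.81.

200.81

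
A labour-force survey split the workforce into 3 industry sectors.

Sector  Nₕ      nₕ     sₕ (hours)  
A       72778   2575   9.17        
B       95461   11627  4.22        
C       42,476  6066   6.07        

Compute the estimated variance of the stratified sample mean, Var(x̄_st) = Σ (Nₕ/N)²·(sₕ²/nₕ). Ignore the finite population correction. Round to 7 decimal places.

0.0044567

N = 210715; Wₕ = Nₕ/N.
sector A: (72778/210715)²·9.17²/2575 = 0.0038955678
sector B: (95461/210715)²·4.22²/11627 = 0.0003143535
sector C: (42476/210715)²·6.07²/6066 = 0.0002468149
Sum = 0.0044567361 → 0.0044567.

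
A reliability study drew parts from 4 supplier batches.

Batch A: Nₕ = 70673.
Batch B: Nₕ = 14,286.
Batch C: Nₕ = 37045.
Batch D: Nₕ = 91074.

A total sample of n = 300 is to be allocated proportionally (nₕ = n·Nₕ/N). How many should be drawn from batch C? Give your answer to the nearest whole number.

N = 70673 + 14286 + 37045 + 91074 = 213078.
n_C = 300·37045/213078 = 52.157... → 52.

52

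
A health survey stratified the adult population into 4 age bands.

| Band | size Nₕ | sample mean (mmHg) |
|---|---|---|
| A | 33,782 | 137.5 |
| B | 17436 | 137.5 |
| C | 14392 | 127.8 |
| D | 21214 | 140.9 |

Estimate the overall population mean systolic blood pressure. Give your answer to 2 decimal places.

N = 86824; weights Wₕ = Nₕ/N = (0.3891, 0.2008, 0.1658, 0.2443).
x̄_st = Σ Wₕ·x̄ₕ = 0.3891·137.5 + 0.2008·137.5 + 0.1658·127.8 + 0.2443·140.9 ≈ 136.7229...
→ 136.72.

136.72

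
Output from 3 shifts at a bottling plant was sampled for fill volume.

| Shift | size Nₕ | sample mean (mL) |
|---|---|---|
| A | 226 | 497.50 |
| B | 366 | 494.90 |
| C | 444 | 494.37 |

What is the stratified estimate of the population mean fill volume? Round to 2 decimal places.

x̄_st = (Σ Nₕx̄ₕ) / (Σ Nₕ) = (226·497.50 + 366·494.90 + 444·494.37) / 1036
= 513068.68 / 1036 = 495.2400... → 495.24.

495.24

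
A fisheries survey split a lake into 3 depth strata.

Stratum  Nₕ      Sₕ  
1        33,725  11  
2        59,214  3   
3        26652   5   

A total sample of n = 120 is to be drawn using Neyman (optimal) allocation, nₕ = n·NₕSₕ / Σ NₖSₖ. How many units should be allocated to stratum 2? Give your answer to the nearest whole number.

31

1: NₕSₕ = 33725·11 = 370975
2: NₕSₕ = 59214·3 = 177642
3: NₕSₕ = 26652·5 = 133260
Σ NₕSₕ = 681877.
n_2 = 120·177642/681877 = 31.262... → 31.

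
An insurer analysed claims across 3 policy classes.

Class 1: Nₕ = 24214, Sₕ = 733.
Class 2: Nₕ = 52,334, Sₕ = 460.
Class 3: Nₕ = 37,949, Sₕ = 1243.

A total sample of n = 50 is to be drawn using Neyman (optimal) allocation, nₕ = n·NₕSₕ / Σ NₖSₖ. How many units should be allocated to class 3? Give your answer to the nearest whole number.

Σ NₕSₕ = 24214·733 + 52334·460 + 37949·1243 = 88993109.
Share for 3: 47170607/88993109 = 0.53005.
n_3 = 50 × 0.53005 = 26.502... → 27.

27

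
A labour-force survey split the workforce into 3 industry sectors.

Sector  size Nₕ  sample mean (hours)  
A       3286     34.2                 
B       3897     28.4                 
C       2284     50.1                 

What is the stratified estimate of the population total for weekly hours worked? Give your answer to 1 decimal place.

A: 3286·34.2 = 112381.2
B: 3897·28.4 = 110674.8
C: 2284·50.1 = 114428.4
τ̂ = Σ Nₕx̄ₕ = 337484.4.

337484.4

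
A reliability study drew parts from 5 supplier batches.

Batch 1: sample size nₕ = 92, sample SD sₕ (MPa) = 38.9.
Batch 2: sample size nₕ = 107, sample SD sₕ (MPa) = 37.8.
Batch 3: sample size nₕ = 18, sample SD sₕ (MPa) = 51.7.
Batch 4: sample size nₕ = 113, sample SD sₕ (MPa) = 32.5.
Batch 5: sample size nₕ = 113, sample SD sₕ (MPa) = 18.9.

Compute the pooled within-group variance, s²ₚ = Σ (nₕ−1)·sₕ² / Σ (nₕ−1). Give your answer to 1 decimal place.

1125.4

1: (92−1)·38.9² = 91·1513.21 = 137702.11
2: (107−1)·37.8² = 106·1428.84 = 151457.04
3: (18−1)·51.7² = 17·2672.89 = 45439.13
4: (113−1)·32.5² = 112·1056.25 = 118300
5: (113−1)·18.9² = 112·357.21 = 40007.52
Numerator = 492905.8; denominator = Σ(nₕ−1) = 438.
s²ₚ = 492905.8/438 = 1125.356... → 1125.4.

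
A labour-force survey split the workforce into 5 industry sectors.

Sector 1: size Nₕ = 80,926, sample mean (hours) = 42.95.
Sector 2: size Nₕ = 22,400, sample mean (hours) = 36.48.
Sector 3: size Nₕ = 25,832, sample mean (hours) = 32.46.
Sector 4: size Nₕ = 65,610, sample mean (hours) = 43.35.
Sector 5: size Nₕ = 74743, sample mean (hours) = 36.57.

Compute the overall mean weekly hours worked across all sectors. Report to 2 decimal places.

N = 80926 + 22400 + 25832 + 65610 + 74743 = 269511.
The stratified mean weights each stratum mean by its population share Nₕ/N.
Σ Nₕx̄ₕ = 80926·42.95 + 22400·36.48 + 25832·32.46 + 65610·43.35 + 74743·36.57 = 3475771.7 + 817152 + 838506.72 + 2844193.5 + 2733351.51 = 10708975.43.
Divide by N: 10708975.43 / 269511 = 39.7348... → 39.73.

39.73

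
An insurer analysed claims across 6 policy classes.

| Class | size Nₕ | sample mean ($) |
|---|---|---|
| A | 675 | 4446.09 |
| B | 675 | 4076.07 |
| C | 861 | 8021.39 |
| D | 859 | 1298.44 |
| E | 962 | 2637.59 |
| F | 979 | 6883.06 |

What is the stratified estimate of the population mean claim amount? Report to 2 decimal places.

4599.90

N = 5011; weights Wₕ = Nₕ/N = (0.1347, 0.1347, 0.1718, 0.1714, 0.1920, 0.1954).
x̄_st = Σ Wₕ·x̄ₕ = 0.1347·4446.09 + 0.1347·4076.07 + 0.1718·8021.39 + 0.1714·1298.44 + 0.1920·2637.59 + 0.1954·6883.06 ≈ 4599.9026...
→ 4599.90.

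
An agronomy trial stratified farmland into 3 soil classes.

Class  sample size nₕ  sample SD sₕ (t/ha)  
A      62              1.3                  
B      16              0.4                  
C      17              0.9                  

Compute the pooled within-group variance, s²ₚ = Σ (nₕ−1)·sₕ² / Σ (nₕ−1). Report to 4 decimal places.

A: (62−1)·1.3² = 61·1.69 = 103.09
B: (16−1)·0.4² = 15·0.16 = 2.4
C: (17−1)·0.9² = 16·0.81 = 12.96
Numerator = 118.45; denominator = Σ(nₕ−1) = 92.
s²ₚ = 118.45/92 = 1.2875 → 1.2875.

1.2875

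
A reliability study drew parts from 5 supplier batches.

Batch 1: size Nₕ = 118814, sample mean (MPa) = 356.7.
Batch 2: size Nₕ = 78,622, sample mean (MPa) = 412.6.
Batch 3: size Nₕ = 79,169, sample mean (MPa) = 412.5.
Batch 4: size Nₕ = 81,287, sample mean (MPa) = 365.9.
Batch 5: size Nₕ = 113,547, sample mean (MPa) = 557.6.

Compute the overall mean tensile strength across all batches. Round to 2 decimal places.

x̄_st = (Σ Nₕx̄ₕ) / (Σ Nₕ) = (118814·356.7 + 78622·412.6 + 79169·412.5 + 81287·365.9 + 113547·557.6) / 471439
= 200534324 / 471439 = 425.3664... → 425.37.

425.37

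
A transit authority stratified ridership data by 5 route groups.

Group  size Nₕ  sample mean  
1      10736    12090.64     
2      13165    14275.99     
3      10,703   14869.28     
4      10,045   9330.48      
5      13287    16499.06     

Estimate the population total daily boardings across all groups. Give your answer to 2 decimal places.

Estimate total by summing Nₕ·x̄ₕ over strata.
10736·12090.64 + 13165·14275.99 + 10703·14869.28 + 10045·9330.48 + 13287·16499.06 = 129805111.04 + 187943408.35 + 159145903.84 + 93724671.6 + 219223010.22 = 789842105.05.

789842105.05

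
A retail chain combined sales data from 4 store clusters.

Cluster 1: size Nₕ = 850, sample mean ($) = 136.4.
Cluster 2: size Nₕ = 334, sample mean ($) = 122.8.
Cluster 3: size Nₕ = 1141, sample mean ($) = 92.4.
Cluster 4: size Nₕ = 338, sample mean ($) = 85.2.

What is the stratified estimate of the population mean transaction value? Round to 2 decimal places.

109.34

N = 850 + 334 + 1141 + 338 = 2663.
Overall mean = Σ (Nₕ/N)·x̄ₕ — weight by population share, not a simple average.
Σ Nₕx̄ₕ = 850·136.4 + 334·122.8 + 1141·92.4 + 338·85.2 = 115940 + 41015.2 + 105428.4 + 28797.6 = 291181.2.
Divide by N: 291181.2 / 2663 = 109.3433... → 109.34.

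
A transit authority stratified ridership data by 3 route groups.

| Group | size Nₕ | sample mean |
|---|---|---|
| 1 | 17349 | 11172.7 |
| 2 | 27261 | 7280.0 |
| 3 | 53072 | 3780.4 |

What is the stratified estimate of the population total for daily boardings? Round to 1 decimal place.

1: 17349·11172.7 = 193835172.3
2: 27261·7280.0 = 198460080
3: 53072·3780.4 = 200633388.8
τ̂ = Σ Nₕx̄ₕ = 592928641.1.

592928641.1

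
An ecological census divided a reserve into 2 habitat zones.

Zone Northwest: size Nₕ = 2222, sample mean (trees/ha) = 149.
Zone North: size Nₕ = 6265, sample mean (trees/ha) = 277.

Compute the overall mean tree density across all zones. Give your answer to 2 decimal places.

243.49

x̄_st = (Σ Nₕx̄ₕ) / (Σ Nₕ) = (2222·149 + 6265·277) / 8487
= 2066483 / 8487 = 243.4880... → 243.49.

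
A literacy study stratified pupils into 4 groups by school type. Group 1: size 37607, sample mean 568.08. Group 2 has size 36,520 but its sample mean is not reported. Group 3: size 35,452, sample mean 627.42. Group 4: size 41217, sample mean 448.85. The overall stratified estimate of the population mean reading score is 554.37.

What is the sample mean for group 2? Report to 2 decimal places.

Σ Nₕx̄ₕ = N·μ, so 36520·x̄_2 = 150796·554.37 − (37607·568.08 + 35452·627.42 + 41217·448.85).
= 83596778.52 − 62107328.85 = 21489449.67.
x̄_2 = 21489449.67 / 36520 = 588.4296... → 588.43.

588.43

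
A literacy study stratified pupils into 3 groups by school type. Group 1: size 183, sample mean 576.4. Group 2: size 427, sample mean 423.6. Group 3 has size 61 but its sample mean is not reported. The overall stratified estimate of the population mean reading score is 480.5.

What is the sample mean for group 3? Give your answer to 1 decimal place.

591.1

N = 183 + 427 + 61 = 671.
Overall total = μ·N = 480.5·671 = 322415.5.
Subtract the known strata: 183·576.4 + 427·423.6 = 286358.4.
Remaining total for group 3: 322415.5 − 286358.4 = 36057.1.
Divide by its size: 36057.1 / 61 = 591.1 → 591.1.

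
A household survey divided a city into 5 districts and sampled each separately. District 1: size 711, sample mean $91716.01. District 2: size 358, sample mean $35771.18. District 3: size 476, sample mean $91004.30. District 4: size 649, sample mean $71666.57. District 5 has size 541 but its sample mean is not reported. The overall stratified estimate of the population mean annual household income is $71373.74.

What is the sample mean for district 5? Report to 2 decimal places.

50575.53

N = 711 + 358 + 476 + 649 + 541 = 2735.
Overall total = μ·N = 71373.74·2735 = 195207178.9.
Subtract the known strata: 711·91716.01 + 358·35771.18 + 476·91004.30 + 649·71666.57 = 167845816.28.
Remaining total for district 5: 195207178.9 − 167845816.28 = 27361362.62.
Divide by its size: 27361362.62 / 541 = 50575.5316... → 50575.53.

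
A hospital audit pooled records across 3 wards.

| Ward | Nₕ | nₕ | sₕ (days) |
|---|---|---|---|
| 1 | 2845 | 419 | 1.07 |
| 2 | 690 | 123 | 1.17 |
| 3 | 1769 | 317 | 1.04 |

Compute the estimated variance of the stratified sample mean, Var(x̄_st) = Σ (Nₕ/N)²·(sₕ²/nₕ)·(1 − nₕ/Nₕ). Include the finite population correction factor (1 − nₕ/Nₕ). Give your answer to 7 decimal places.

0.0011367

N = 5304; Wₕ = Nₕ/N.
ward 1: (2845/5304)²·1.07²/419·(1 − 419/2845) = 0.0006703777
ward 2: (690/5304)²·1.17²/123·(1 − 123/690) = 0.0001547718
ward 3: (1769/5304)²·1.04²/317·(1 − 317/1769) = 0.0003115264
Sum = 0.0011366759 → 0.0011367.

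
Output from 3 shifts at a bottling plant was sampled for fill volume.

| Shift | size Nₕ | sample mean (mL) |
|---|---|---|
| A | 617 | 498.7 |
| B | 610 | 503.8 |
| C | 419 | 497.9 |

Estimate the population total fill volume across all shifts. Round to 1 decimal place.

823636.0

Estimate total by summing Nₕ·x̄ₕ over strata.
617·498.7 + 610·503.8 + 419·497.9 = 307697.9 + 307318 + 208620.1 = 823636.0.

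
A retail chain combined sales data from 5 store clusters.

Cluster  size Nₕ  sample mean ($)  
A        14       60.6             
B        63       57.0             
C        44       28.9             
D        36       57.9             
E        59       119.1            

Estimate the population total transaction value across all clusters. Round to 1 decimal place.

A: 14·60.6 = 848.4
B: 63·57.0 = 3591
C: 44·28.9 = 1271.6
D: 36·57.9 = 2084.4
E: 59·119.1 = 7026.9
τ̂ = Σ Nₕx̄ₕ = 14822.3.

14822.3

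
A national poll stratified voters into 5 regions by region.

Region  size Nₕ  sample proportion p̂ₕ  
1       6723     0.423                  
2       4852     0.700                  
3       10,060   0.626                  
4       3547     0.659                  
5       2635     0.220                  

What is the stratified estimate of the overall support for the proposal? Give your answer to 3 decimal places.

0.556

N = 6723 + 4852 + 10060 + 3547 + 2635 = 27817.
Overall proportion = Σ (Nₕ/N)·p̂ₕ.
Σ Nₕp̂ₕ = 2843.829 + 3396.4 + 6297.56 + 2337.473 + 579.7 = 15454.962.
15454.962 / 27817 = 0.55559... → 0.556.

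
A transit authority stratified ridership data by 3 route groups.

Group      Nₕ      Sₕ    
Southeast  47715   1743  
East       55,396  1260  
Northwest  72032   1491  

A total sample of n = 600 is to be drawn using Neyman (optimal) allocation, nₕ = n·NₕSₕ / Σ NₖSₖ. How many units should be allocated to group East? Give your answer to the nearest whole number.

161

Σ NₕSₕ = 47715·1743 + 55396·1260 + 72032·1491 = 260365917.
Share for East: 69798960/260365917 = 0.26808.
n_East = 600 × 0.26808 = 160.848... → 161.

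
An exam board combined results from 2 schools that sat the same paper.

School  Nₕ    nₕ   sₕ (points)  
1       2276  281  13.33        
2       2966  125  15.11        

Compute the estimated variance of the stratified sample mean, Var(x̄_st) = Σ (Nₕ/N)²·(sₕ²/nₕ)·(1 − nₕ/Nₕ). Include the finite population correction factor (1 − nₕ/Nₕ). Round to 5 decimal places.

0.66459

N = 5242; Wₕ = Nₕ/N.
school 1: (2276/5242)²·13.33²/281·(1 − 281/2276) = 0.10449009
school 2: (2966/5242)²·15.11²/125·(1 − 125/2966) = 0.56010218
Sum = 0.66459227 → 0.66459.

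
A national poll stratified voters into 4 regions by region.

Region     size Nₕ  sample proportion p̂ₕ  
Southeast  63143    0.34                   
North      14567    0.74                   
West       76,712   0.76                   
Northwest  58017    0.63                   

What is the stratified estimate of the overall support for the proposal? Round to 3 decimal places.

0.598

Wₕ = Nₕ/N with N = 212439: 0.2972, 0.0686, 0.3611, 0.2731.
p̂_st = 0.2972·0.34 + 0.0686·0.74 + 0.3611·0.76 + 0.2731·0.63 ≈ 0.59829... → 0.598.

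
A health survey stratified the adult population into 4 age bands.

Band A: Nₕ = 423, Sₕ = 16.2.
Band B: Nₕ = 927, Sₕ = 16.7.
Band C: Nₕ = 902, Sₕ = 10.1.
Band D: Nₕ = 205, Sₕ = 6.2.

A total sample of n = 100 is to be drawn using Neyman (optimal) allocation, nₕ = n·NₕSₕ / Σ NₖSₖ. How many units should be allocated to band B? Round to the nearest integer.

A: NₕSₕ = 423·16.2 = 6852.6
B: NₕSₕ = 927·16.7 = 15480.9
C: NₕSₕ = 902·10.1 = 9110.2
D: NₕSₕ = 205·6.2 = 1271
Σ NₕSₕ = 32714.7.
n_B = 100·15480.9/32714.7 = 47.321... → 47.

47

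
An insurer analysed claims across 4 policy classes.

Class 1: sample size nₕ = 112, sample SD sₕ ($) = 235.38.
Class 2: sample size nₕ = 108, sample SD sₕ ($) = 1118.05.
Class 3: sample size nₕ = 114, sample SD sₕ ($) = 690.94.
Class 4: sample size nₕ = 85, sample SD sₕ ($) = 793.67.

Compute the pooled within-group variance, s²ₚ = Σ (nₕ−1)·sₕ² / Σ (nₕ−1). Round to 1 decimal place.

Degrees of freedom: 111 + 107 + 113 + 84 = 415.
Σ(nₕ−1)sₕ² = 111·55403.7444 + 107·1250035.8025 + 113·477398.0836 + 84·629912.0689 = 246762243.7303.
s²ₚ = 246762243.7303 / 415 = 594607.816... → 594607.8.

594607.8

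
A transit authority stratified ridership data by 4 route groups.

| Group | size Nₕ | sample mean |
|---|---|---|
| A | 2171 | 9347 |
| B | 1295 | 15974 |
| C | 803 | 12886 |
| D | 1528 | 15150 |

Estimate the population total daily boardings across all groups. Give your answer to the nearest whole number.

A: 2171·9347 = 20292337
B: 1295·15974 = 20686330
C: 803·12886 = 10347458
D: 1528·15150 = 23149200
τ̂ = Σ Nₕx̄ₕ = 74475325.

74475325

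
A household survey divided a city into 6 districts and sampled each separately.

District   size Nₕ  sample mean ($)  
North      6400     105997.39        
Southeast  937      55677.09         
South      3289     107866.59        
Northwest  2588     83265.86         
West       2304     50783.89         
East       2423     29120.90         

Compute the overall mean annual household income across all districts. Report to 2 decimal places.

N = 17941; weights Wₕ = Nₕ/N = (0.3567, 0.0522, 0.1833, 0.1443, 0.1284, 0.1351).
x̄_st = Σ Wₕ·x̄ₕ = 0.3567·105997.39 + 0.0522·55677.09 + 0.1833·107866.59 + 0.1443·83265.86 + 0.1284·50783.89 + 0.1351·29120.90 ≈ 82959.9249...
→ 82959.92.

82959.92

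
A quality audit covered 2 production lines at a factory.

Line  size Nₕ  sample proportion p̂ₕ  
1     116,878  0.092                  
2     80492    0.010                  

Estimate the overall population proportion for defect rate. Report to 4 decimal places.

Wₕ = Nₕ/N with N = 197370: 0.5922, 0.4078.
p̂_st = 0.5922·0.092 + 0.4078·0.010 ≈ 0.058559... → 0.0586.

0.0586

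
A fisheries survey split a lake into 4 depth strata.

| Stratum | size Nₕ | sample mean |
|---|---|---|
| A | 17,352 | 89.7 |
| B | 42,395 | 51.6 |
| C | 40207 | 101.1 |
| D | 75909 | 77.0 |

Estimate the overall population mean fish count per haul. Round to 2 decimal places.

N = 17352 + 42395 + 40207 + 75909 = 175863.
Weight each subgroup mean by Nₕ/N and sum.
Σ Nₕx̄ₕ = 17352·89.7 + 42395·51.6 + 40207·101.1 + 75909·77.0 = 1556474.4 + 2187582 + 4064927.7 + 5844993 = 13653977.1.
Divide by N: 13653977.1 / 175863 = 77.6399... → 77.64.

77.64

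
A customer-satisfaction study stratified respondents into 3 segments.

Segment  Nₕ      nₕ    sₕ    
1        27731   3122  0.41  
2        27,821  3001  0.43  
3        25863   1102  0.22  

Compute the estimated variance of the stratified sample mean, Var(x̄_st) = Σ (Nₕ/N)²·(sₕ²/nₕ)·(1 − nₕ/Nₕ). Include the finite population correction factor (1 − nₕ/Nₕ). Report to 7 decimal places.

0.0000162

N = 81415; Wₕ = Nₕ/N.
segment 1: (27731/81415)²·0.41²/3122·(1 − 3122/27731) = 0.0000055435
segment 2: (27821/81415)²·0.43²/3001·(1 − 3001/27821) = 0.0000064185
segment 3: (25863/81415)²·0.22²/1102·(1 − 1102/25863) = 0.0000042433
Sum = 0.0000162053 → 0.0000162.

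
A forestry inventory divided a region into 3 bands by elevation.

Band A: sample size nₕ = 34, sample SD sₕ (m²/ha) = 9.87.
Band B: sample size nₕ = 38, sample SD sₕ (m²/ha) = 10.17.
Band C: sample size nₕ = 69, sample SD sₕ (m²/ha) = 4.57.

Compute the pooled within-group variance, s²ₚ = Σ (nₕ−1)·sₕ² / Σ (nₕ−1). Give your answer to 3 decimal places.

A: (34−1)·9.87² = 33·97.4169 = 3214.7577
B: (38−1)·10.17² = 37·103.4289 = 3826.8693
C: (69−1)·4.57² = 68·20.8849 = 1420.1732
Numerator = 8461.8002; denominator = Σ(nₕ−1) = 138.
s²ₚ = 8461.8002/138 = 61.31739... → 61.317.

61.317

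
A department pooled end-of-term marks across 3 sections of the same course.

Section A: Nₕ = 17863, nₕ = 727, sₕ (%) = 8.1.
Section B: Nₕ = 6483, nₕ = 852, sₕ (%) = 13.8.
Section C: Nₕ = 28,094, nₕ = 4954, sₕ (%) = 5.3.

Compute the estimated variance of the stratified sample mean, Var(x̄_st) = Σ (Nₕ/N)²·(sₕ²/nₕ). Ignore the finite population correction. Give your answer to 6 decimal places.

N = 52440; Wₕ = Nₕ/N.
section A: (17863/52440)²·8.1²/727 = 0.010471745
section B: (6483/52440)²·13.8²/852 = 0.003416215
section C: (28094/52440)²·5.3²/4954 = 0.001627412
Sum = 0.015515373 → 0.015515.

0.015515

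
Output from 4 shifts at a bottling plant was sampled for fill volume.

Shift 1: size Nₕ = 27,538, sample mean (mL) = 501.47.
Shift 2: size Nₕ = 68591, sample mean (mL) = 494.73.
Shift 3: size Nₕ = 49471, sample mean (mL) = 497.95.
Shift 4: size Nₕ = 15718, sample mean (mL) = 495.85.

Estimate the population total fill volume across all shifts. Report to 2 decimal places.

1: 27538·501.47 = 13809480.86
2: 68591·494.73 = 33934025.43
3: 49471·497.95 = 24634084.45
4: 15718·495.85 = 7793770.3
τ̂ = Σ Nₕx̄ₕ = 80171361.04.

80171361.04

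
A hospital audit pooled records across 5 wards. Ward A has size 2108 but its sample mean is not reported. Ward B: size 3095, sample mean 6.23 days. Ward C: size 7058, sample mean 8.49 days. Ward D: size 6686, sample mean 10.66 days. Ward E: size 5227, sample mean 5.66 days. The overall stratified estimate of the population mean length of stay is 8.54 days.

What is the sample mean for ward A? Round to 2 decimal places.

Σ Nₕx̄ₕ = N·μ, so 2108·x̄_A = 24174·8.54 − (3095·6.23 + 7058·8.49 + 6686·10.66 + 5227·5.66).
= 206445.96 − 180061.85 = 26384.11.
x̄_A = 26384.11 / 2108 = 12.5162... → 12.52.

12.52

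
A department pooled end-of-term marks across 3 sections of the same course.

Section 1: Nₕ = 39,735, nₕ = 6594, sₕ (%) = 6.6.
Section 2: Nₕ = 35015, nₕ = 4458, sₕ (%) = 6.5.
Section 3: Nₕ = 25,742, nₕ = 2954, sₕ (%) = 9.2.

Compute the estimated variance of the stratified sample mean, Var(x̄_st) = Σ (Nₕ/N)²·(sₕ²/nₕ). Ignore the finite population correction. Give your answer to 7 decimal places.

0.0040636

N = 100492; Wₕ = Nₕ/N.
section 1: (39735/100492)²·6.6²/6594 = 0.0010328146
section 2: (35015/100492)²·6.5²/4458 = 0.0011506200
section 3: (25742/100492)²·9.2²/2954 = 0.0018801251
Sum = 0.0040635598 → 0.0040636.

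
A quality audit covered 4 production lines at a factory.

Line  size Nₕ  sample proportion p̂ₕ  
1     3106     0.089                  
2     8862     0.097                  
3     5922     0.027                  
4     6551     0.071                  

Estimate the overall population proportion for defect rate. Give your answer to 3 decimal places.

N = 3106 + 8862 + 5922 + 6551 = 24441.
Overall proportion = Σ (Nₕ/N)·p̂ₕ.
Σ Nₕp̂ₕ = 276.434 + 859.614 + 159.894 + 465.121 = 1761.063.
1761.063 / 24441 = 0.07205... → 0.072.

0.072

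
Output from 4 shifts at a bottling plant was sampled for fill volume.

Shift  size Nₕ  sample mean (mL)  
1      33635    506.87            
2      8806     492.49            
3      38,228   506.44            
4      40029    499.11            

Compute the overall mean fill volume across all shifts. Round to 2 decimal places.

x̄_st = (Σ Nₕx̄ₕ) / (Σ Nₕ) = (33635·506.87 + 8806·492.49 + 38228·506.44 + 40029·499.11) / 120698
= 60724501.9 / 120698 = 503.1111... → 503.11.

503.11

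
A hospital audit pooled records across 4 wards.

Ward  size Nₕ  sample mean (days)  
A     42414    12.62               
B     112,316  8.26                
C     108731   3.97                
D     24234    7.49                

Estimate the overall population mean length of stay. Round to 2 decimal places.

7.22

N = 42414 + 112316 + 108731 + 24234 = 287695.
Weight each subgroup mean by Nₕ/N and sum.
Σ Nₕx̄ₕ = 42414·12.62 + 112316·8.26 + 108731·3.97 + 24234·7.49 = 535264.68 + 927730.16 + 431662.07 + 181512.66 = 2076169.57.
Divide by N: 2076169.57 / 287695 = 7.2166... → 7.22.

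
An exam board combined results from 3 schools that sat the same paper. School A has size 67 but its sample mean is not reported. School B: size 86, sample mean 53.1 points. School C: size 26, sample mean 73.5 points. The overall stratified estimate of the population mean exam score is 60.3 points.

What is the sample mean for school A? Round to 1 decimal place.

64.4

N = 67 + 86 + 26 = 179.
Overall total = μ·N = 60.3·179 = 10793.7.
Subtract the known strata: 86·53.1 + 26·73.5 = 6477.6.
Remaining total for school A: 10793.7 − 6477.6 = 4316.1.
Divide by its size: 4316.1 / 67 = 64.419... → 64.4.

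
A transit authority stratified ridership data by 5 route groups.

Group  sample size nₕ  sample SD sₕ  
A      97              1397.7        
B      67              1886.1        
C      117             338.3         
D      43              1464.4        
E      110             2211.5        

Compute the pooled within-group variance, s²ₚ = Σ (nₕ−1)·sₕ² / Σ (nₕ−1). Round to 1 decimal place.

A: (97−1)·1397.7² = 96·1953565.29 = 187542267.84
B: (67−1)·1886.1² = 66·3557373.21 = 234786631.86
C: (117−1)·338.3² = 116·114446.89 = 13275839.24
D: (43−1)·1464.4² = 42·2144467.36 = 90067629.12
E: (110−1)·2211.5² = 109·4890732.25 = 533089815.25
Numerator = 1058762183.31; denominator = Σ(nₕ−1) = 429.
s²ₚ = 1058762183.31/429 = 2467977.117... → 2467977.1.

2467977.1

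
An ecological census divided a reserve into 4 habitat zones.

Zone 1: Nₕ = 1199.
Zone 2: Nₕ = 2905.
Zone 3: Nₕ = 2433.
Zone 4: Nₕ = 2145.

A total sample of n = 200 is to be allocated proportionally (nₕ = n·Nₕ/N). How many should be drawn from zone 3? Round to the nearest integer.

Share of zone 3 = 2433/8682 = 0.28023.
Allocate 200 × 0.28023 = 56.047... → 56.

56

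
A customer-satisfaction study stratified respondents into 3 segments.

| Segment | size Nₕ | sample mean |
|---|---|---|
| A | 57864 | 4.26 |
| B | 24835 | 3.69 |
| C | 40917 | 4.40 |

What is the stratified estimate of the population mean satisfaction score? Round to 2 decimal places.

4.19

x̄_st = (Σ Nₕx̄ₕ) / (Σ Nₕ) = (57864·4.26 + 24835·3.69 + 40917·4.40) / 123616
= 518176.59 / 123616 = 4.1918... → 4.19.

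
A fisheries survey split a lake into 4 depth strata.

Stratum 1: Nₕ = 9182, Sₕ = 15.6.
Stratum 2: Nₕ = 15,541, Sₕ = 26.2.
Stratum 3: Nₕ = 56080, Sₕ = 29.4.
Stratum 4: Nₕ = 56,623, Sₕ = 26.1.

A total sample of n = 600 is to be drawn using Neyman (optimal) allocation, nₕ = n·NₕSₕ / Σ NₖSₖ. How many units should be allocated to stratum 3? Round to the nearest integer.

269

1: NₕSₕ = 9182·15.6 = 143239.2
2: NₕSₕ = 15541·26.2 = 407174.2
3: NₕSₕ = 56080·29.4 = 1648752
4: NₕSₕ = 56623·26.1 = 1477860.3
Σ NₕSₕ = 3677025.7.
n_3 = 600·1648752/3677025.7 = 269.036... → 269.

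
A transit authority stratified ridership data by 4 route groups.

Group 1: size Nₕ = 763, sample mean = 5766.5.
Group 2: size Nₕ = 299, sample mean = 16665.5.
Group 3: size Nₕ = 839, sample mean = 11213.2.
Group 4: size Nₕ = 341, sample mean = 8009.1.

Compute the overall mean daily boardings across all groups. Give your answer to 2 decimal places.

9599.38

N = 2242; weights Wₕ = Nₕ/N = (0.3403, 0.1334, 0.3742, 0.1521).
x̄_st = Σ Wₕ·x̄ₕ = 0.3403·5766.5 + 0.1334·16665.5 + 0.3742·11213.2 + 0.1521·8009.1 ≈ 9599.3764...
→ 9599.38.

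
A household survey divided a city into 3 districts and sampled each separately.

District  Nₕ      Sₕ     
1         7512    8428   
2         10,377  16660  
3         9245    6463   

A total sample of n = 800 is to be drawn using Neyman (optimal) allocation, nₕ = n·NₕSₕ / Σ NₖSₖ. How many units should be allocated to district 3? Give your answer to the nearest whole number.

162

Σ NₕSₕ = 7512·8428 + 10377·16660 + 9245·6463 = 295942391.
Share for 3: 59750435/295942391 = 0.20190.
n_3 = 800 × 0.20190 = 161.519... → 162.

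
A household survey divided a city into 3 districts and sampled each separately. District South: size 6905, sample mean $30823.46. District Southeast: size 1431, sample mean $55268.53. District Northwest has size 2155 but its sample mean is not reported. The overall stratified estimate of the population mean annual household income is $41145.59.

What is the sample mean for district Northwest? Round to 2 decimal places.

N = 6905 + 1431 + 2155 = 10491.
Overall total = μ·N = 41145.59·10491 = 431658384.69.
Subtract the known strata: 6905·30823.46 + 1431·55268.53 = 291925257.73.
Remaining total for district Northwest: 431658384.69 − 291925257.73 = 139733126.96.
Divide by its size: 139733126.96 / 2155 = 64841.3582... → 64841.36.

64841.36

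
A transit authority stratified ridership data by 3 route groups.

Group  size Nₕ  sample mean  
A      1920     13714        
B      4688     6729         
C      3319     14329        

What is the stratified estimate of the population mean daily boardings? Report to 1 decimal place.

N = 1920 + 4688 + 3319 = 9927.
Overall mean = Σ (Nₕ/N)·x̄ₕ — weight by population share, not a simple average.
Σ Nₕx̄ₕ = 1920·13714 + 4688·6729 + 3319·14329 = 26330880 + 31545552 + 47557951 = 105434383.
Divide by N: 105434383 / 9927 = 10620.971... → 10621.0.

10621.0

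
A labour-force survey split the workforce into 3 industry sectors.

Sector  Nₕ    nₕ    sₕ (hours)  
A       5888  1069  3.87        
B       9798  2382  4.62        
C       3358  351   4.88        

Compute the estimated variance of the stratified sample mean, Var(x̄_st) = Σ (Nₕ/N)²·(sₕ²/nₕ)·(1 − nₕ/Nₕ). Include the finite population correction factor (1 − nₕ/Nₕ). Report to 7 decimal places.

0.0047804

N = 19044. Term for each stratum: Wₕ²sₕ²/nₕ·(1−nₕ/Nₕ).
Var(x̄_st) = 0.0010961061 + 0.0017952834 + 0.0018889928 = 0.0047803823 → 0.0047804.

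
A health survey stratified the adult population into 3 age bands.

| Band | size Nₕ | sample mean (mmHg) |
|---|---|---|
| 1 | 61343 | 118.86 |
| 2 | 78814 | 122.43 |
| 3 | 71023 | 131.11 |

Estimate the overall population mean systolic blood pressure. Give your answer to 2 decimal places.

124.31

N = 61343 + 78814 + 71023 = 211180.
The stratified mean weights each stratum mean by its population share Nₕ/N.
Σ Nₕx̄ₕ = 61343·118.86 + 78814·122.43 + 71023·131.11 = 7291228.98 + 9649198.02 + 9311825.53 = 26252252.53.
Divide by N: 26252252.53 / 211180 = 124.3122... → 124.31.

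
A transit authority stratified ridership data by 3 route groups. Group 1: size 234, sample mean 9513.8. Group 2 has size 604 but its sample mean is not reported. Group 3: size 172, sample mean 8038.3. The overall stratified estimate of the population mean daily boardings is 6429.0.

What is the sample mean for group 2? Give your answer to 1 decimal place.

4775.6

Σ Nₕx̄ₕ = N·μ, so 604·x̄_2 = 1010·6429.0 − (234·9513.8 + 172·8038.3).
= 6493290 − 3608816.8 = 2884473.2.
x̄_2 = 2884473.2 / 604 = 4775.618... → 4775.6.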